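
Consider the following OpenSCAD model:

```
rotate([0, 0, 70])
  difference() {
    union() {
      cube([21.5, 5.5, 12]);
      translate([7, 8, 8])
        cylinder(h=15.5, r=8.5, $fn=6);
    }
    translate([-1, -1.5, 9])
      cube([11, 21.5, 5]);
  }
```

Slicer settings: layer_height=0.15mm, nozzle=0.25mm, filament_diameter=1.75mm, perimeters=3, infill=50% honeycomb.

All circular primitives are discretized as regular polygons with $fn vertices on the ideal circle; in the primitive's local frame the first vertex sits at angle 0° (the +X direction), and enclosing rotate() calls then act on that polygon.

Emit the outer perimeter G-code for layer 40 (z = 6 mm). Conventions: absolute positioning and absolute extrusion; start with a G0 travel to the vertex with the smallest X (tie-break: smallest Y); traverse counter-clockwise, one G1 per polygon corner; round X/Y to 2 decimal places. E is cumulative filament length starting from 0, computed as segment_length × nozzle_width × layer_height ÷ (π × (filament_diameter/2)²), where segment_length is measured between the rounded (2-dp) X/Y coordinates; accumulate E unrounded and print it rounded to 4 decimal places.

At z = 6 mm: the cube (footprint 21.5×5.5) is included at this height; the cylinder at (7, 8) is absent (z outside [8, 23.5]); Merging all regions: only the 21.5×5.5 cube is present, so the union is just that shape — 1 connected region; the cube at (-1, -1.5) is absent (z outside [9, 14]); After the difference (first − rest): none of the subtracted shapes is present at this height, so the result so far is unchanged — 1 connected region; (rotated 70° about Z; rotation is an isometry so areas/perimeters/island counts are preserved). The outline is a single polygon with 4 vertices. Extrusion per mm of travel: 0.25 × 0.15 / (π × 0.875²) = 0.015591. Accumulating E over each segment gives final E = 0.8417.

G0 X-5.17 Y1.88 Z6.00
G1 X0.00 Y0.00 E0.0858
G1 X7.35 Y20.20 E0.4209
G1 X2.19 Y22.08 E0.5065
G1 X-5.17 Y1.88 E0.8417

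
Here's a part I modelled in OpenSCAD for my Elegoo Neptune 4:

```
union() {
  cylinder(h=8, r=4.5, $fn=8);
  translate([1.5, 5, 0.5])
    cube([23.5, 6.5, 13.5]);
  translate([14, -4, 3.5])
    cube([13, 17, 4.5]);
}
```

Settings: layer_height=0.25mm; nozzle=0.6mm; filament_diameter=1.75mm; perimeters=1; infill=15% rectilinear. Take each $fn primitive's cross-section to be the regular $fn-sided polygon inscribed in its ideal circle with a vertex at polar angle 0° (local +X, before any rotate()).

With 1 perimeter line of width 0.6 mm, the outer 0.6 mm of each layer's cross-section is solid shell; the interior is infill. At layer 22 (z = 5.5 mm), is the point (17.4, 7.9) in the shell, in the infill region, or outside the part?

infill

At z = 5.5 mm: the cylinder: section is a regular 8-gon, circumradius r=4.5; the cube at (1.5, 5) (footprint 23.5×6.5) is included at this height; the cube at (14, -4) (footprint 13×17) is included at this height; Combining (union): the regions partially overlap (shared area 71.50 mm²), so overlapping operands fuse into one piece — 2 connected regions. Overall, the cross-section has 2 separate islands. The nearest boundary edge runs (14.00, -4.00)→(14.00, 5.00); distance from the point to it = 4.47 mm. (Shell/infill is judged within the island containing the point — the largest one.) The point is inside the cross-section and 4.47 mm from the nearest boundary — more than the 0.6 mm shell width (1 × 0.6), so it's in the infill interior.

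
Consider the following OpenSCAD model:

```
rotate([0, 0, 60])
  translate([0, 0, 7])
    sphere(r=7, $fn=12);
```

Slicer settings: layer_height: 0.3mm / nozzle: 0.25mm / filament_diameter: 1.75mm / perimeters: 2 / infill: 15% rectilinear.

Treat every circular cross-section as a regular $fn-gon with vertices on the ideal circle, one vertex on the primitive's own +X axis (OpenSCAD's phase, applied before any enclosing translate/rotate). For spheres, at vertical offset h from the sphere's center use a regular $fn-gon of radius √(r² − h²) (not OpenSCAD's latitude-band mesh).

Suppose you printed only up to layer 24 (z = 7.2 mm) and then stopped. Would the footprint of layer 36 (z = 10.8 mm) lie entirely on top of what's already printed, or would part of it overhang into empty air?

Compare the two slices. At z = 7.2: the sphere: section is a regular 12-gon, circumradius = √(r²−h²) = √(7²−0.2²) = 6.997 (area = (12/2)·6.997²·sin(360°/12) = 146.88 mm²); (whole slice rotated 60° about Z — lengths, areas and connectivity unchanged). At z = 10.8: the r=7 sphere slices to a regular 12-gon of circumradius 5.879 (√(r²−h²) with h=3.8 from center) (area = (12/2)·5.879²·sin(360°/12) = 103.68 mm²); (rotated 60° about Z; rotation is an isometry so areas/perimeters/island counts are preserved). Checking containment: the cross-section at z = 10.8 is a subset of the cross-section at z = 7.2.

entirely on top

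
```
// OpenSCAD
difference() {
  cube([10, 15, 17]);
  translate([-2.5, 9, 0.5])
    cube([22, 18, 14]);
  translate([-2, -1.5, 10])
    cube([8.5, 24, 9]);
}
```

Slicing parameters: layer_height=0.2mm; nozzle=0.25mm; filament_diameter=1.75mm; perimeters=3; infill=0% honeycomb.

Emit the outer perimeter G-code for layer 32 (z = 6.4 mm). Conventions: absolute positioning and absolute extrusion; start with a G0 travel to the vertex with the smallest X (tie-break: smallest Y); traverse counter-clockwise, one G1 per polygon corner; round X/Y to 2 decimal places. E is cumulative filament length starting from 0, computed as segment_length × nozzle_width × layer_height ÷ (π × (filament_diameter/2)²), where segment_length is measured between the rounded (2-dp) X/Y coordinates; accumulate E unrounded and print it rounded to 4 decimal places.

At z = 6.4 mm: the 10×15 cube contributes its full rectangle; the cube at (-2.5, 9) is present — its section is the full 22×18 rectangle; the cube at (-2, -1.5) does not reach this height (z outside [10, 19]); Taking the first minus the rest: starting from the 10×15 cube, the 22×18 cube at (-2.5, 9) partially overlaps it — only the 60.00 mm² overlap (of its 396.00 mm²) is removed, clipping the outline — 1 connected region. The outline is a single polygon with 4 vertices. Extrusion per mm of travel: 0.25 × 0.2 / (π × 0.875²) = 0.020788. Accumulating E over each segment gives final E = 0.7899.

G0 X0.00 Y0.00 Z6.40
G1 X10.00 Y0.00 E0.2079
G1 X10.00 Y9.00 E0.3950
G1 X0.00 Y9.00 E0.6028
G1 X0.00 Y0.00 E0.7899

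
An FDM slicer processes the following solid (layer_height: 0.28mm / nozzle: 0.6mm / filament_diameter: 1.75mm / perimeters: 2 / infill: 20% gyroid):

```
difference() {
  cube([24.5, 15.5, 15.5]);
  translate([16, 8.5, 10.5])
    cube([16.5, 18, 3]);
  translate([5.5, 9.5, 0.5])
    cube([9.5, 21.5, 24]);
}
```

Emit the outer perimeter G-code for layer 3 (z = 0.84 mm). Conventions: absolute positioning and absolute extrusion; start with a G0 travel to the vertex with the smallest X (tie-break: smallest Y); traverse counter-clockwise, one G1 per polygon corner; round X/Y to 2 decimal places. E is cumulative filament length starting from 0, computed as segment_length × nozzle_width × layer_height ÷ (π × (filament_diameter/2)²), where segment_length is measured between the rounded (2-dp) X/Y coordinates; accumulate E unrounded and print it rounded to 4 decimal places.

G0 X0.00 Y0.00 Z0.84
G1 X24.50 Y0.00 E1.7112
G1 X24.50 Y15.50 E2.7939
G1 X15.00 Y15.50 E3.4574
G1 X15.00 Y9.50 E3.8765
G1 X5.50 Y9.50 E4.5400
G1 X5.50 Y15.50 E4.9591
G1 X0.00 Y15.50 E5.3432
G1 X0.00 Y0.00 E6.4259

At z = 0.84 mm: the cube (footprint 24.5×15.5) is included at this height; the cube at (16, 8.5) does not reach this height (z outside [10.5, 13.5]); the 9.5×21.5 cube at (5.5, 9.5) contributes its full rectangle; Taking the first minus the rest: starting from the 24.5×15.5 cube, the 9.5×21.5 cube at (5.5, 9.5) partially overlaps it — only the 57.00 mm² overlap (of its 204.25 mm²) is removed, clipping the outline — 1 connected region. The outline is a single polygon with 8 vertices. Extrusion per mm of travel: 0.6 × 0.28 / (π × 0.875²) = 0.069846. Accumulating E over each segment gives final E = 6.4259.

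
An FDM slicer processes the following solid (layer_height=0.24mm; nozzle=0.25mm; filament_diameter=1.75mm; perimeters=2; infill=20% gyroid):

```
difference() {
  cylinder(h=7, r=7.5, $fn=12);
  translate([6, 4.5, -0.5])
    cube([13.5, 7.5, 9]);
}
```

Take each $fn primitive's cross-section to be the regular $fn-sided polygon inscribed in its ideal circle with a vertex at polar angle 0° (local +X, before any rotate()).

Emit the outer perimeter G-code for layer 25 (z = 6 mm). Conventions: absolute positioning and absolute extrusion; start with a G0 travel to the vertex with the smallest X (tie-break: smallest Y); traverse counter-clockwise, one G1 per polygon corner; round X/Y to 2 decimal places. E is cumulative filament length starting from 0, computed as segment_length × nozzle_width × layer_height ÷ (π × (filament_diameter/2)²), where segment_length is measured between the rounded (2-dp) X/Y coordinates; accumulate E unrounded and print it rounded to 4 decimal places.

G0 X-7.50 Y0.00 Z6.00
G1 X-6.50 Y-3.75 E0.0968
G1 X-3.75 Y-6.50 E0.1938
G1 X0.00 Y-7.50 E0.2906
G1 X3.75 Y-6.50 E0.3875
G1 X6.50 Y-3.75 E0.4845
G1 X7.50 Y0.00 E0.5813
G1 X6.50 Y3.75 E0.6781
G1 X3.75 Y6.50 E0.7751
G1 X0.00 Y7.50 E0.8719
G1 X-3.75 Y6.50 E0.9687
G1 X-6.50 Y3.75 E1.0657
G1 X-7.50 Y0.00 E1.1626

At z = 6 mm: the r=7.5 cylinder gives a regular 12-gon of circumradius 7.5 (constant along its height); the 13.5×7.5 cube at (6, 4.5) contributes its full rectangle; Taking the first minus the rest: starting from the r=7.5 cylinder, the 13.5×7.5 cube at (6, 4.5) misses the remaining region (no effect) — 1 connected region. The outline is a single polygon with 12 vertices. Extrusion per mm of travel: 0.25 × 0.24 / (π × 0.875²) = 0.024945. Accumulating E over each segment gives final E = 1.1626.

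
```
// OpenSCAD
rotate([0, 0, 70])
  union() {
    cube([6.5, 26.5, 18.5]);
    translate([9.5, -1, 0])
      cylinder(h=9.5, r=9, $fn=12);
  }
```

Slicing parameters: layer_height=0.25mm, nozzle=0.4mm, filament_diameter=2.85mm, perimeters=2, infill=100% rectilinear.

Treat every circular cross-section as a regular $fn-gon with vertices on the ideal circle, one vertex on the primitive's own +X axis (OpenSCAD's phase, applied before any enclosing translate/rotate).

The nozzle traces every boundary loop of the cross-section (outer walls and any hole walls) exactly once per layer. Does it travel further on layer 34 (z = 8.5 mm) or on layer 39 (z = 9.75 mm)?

Layer 34 (z = 8.5): the cube is present — its section is the full 6.5×26.5 rectangle (perimeter 66.00 mm); the r=9 cylinder at (9.5, -1) contributes a regular 12-gon of circumradius 9 (perimeter = 2·12·9.000·sin(180°/12) = 55.90 mm); Taking the union: the regions partially overlap (shared area 29.09 mm²), so the edge portions inside another operand are dropped and the merged outline is re-measured after clipping — boundary = 99.14 mm; (whole slice rotated 70° about Z — lengths, areas and connectivity unchanged). So its perimeter = 99.14 mm. Layer 39 (z = 9.75): the cube is present — its section is the full 6.5×26.5 rectangle (perimeter 66.00 mm); the cylinder at (9.5, -1) does not reach this height (z outside [0, 9.5]); Combining (union): only the 6.5×26.5 cube is present, so the union is just that shape — boundary = 66.00 mm; (whole slice rotated 70° about Z — lengths, areas and connectivity unchanged). So its perimeter = 66.00 mm. Layer 34 is larger (99.14 vs 66.00 mm).

layer 34 (z = 8.5 mm)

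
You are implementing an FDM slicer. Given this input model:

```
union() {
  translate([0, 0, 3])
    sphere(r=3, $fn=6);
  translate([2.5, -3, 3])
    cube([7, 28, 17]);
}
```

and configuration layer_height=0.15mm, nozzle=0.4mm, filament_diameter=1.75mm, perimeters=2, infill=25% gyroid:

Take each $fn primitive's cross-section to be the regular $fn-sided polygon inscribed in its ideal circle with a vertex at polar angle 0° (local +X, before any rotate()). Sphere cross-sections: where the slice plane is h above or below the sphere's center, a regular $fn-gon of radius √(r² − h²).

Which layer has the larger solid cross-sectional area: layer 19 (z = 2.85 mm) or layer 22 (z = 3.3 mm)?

layer 22 (z = 3.3 mm)

Layer 19 (z = 2.85): the r=3 sphere contributes a regular 6-gon of circumradius √(3²−0.15²) = 2.996 (area = (6/2)·2.996²·sin(360°/6) = 23.32 mm²); the cube at (2.5, -3) is not intersected at this z (z outside [3, 20]); Taking the union: only the r=3 sphere is present, so the union is just that shape — area = 23.32 mm². So its area = 23.32 mm². Layer 22 (z = 3.3): the sphere: section is a regular 6-gon, circumradius = √(r²−h²) = √(3²−0.3²) = 2.985 (area = (6/2)·2.985²·sin(360°/6) = 23.15 mm²); the cube at (2.5, -3) is present — its section is the full 7×28 rectangle (area 196.00 mm²); Merging all regions: the regions partially overlap — summed areas 219.15 mm² minus the doubly-counted overlap 0.41 mm² gives 218.74 mm² — area = 218.74 mm². So its area = 218.74 mm². Layer 22 is larger (218.74 vs 23.32 mm²).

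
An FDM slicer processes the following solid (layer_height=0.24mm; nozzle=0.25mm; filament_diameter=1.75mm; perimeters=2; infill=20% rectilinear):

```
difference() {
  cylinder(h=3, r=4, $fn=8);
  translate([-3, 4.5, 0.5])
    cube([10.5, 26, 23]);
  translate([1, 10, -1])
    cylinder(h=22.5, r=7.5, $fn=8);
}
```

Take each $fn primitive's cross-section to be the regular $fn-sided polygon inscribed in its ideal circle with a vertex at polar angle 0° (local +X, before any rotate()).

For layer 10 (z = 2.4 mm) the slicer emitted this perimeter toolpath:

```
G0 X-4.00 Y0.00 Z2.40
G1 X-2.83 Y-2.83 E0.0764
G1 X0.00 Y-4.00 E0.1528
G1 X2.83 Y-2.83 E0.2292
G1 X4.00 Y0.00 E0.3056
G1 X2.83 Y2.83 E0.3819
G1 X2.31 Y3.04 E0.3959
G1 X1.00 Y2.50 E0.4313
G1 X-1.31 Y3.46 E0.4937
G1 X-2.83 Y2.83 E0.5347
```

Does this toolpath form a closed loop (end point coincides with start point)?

Start point (G0): (-4.00, 0.00). End point (last G1): the path does not return to the start — open.

no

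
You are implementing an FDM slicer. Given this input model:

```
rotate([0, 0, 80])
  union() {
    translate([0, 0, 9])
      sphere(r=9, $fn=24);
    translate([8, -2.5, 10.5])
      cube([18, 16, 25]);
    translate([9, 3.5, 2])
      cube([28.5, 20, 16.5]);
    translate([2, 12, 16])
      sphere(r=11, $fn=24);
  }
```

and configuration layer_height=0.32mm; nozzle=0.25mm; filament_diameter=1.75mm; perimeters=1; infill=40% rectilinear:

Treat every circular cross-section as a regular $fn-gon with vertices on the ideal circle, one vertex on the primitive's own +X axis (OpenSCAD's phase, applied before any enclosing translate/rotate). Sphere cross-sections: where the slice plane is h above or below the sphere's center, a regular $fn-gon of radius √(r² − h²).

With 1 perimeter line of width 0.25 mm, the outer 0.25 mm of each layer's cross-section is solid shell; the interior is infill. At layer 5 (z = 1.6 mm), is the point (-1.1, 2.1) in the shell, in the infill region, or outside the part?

At z = 1.6 mm: the sphere: section is a regular 24-gon, circumradius = √(r²−h²) = √(9²−7.4²) = 5.122; the cube at (8, -2.5) is absent (z outside [10.5, 35.5]); the cube at (9, 3.5) is not intersected at this z (z outside [2, 18.5]); the sphere at (2, 12) is absent (|z−center|=14.400 > r=11); Taking the union: only the r=9 sphere is present, so the union is just that shape — 1 connected region; (whole slice rotated 80° about Z — lengths, areas and connectivity unchanged). Overall, the cross-section is a single solid region. Undo the 80° rotation: the query point maps to (1.877, 1.448) in the un-rotated model frame. The nearest boundary edge runs (4.44, 2.56)→(3.62, 3.62); distance from the point to it = 2.71 mm. The point is inside the cross-section and 2.71 mm from the nearest boundary — more than the 0.25 mm shell width (1 × 0.25), so it's in the infill interior.

infill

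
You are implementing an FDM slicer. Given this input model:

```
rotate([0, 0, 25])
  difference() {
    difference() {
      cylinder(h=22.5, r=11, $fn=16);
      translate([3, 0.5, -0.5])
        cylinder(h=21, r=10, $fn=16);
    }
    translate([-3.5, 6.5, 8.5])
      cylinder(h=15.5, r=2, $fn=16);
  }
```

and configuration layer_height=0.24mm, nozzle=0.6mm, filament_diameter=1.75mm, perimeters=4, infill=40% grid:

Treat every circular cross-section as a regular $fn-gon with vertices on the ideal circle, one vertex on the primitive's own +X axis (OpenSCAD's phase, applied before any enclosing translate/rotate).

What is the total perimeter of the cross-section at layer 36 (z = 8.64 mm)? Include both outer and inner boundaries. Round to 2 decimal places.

At z = 8.64 mm: the cylinder: section is a regular 16-gon, circumradius r=11 (perimeter = 2·16·11.000·sin(180°/16) = 68.67 mm); the r=10 cylinder at (3, 0.5) gives a regular 16-gon of circumradius 10 (constant along its height) (perimeter = 2·16·10.000·sin(180°/16) = 62.43 mm); Taking the first minus the rest: starting from the r=11 cylinder, the r=10 cylinder at (3, 0.5) partially overlaps it — only the 272.11 mm² overlap (of its 306.15 mm²) is removed, clipping the outline — boundary = 77.92 mm; the cylinder at (-3.5, 6.5): section is a regular 16-gon, circumradius r=2 (perimeter = 2·16·2.000·sin(180°/16) = 12.49 mm); Subtracting the remaining from the first: starting from the result so far, the r=2 cylinder at (-3.5, 6.5) partially overlaps it — only the 2.42 mm² overlap (of its 12.25 mm²) is removed, clipping the outline — boundary = 78.81 mm; (rotated 25° about Z; rotation is an isometry so areas/perimeters/island counts are preserved). Overall, the cross-section is a single solid region. Total boundary length (outer) = 78.81 mm.

78.81 mm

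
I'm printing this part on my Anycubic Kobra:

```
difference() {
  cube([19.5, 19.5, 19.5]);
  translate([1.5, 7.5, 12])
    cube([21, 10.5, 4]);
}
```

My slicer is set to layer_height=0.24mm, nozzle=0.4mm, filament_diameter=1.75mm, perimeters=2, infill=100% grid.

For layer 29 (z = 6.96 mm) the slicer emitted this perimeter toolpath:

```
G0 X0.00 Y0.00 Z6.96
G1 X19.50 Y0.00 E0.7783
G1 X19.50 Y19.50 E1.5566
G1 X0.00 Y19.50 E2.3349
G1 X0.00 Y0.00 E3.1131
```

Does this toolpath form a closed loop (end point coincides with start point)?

yes

Start point (G0): (0.00, 0.00). End point (last G1): the path returns to the start — closed.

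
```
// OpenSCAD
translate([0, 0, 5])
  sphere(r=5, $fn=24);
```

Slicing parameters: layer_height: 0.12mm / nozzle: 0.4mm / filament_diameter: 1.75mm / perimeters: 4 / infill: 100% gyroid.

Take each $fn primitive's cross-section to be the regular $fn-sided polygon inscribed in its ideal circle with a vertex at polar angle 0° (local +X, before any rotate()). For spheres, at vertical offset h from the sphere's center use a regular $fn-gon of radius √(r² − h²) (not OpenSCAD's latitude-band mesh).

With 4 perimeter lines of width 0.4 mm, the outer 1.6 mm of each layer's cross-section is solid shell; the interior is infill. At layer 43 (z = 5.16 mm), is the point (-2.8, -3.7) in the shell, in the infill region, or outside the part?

shell

At z = 5.16 mm: the r=5 sphere slices to a regular 24-gon of circumradius 4.997 (√(r²−h²) with h=0.16 from center). Overall, the cross-section is a single solid region. The nearest boundary edge runs (-3.53, -3.53)→(-2.50, -4.33); distance from the point to it = 0.31 mm. The point is inside the cross-section, 0.31 mm from the nearest boundary — within the 1.6 mm shell band (4 × 0.4).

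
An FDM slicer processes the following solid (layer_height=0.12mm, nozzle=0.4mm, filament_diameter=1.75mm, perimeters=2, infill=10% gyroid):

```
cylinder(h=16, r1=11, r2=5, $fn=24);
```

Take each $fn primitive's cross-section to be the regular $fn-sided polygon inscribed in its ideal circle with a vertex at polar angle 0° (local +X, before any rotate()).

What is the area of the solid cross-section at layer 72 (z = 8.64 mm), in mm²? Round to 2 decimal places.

At z = 8.64 mm: the cone: at t=0.540 of its height the radius interpolates to r₁+(r₂−r₁)t = 7.760, giving a regular 24-gon of that circumradius (area = (24/2)·7.760²·sin(360°/24) = 187.03 mm²). Overall, the cross-section is a single solid region. Net area = 187.03 mm².

187.03 mm²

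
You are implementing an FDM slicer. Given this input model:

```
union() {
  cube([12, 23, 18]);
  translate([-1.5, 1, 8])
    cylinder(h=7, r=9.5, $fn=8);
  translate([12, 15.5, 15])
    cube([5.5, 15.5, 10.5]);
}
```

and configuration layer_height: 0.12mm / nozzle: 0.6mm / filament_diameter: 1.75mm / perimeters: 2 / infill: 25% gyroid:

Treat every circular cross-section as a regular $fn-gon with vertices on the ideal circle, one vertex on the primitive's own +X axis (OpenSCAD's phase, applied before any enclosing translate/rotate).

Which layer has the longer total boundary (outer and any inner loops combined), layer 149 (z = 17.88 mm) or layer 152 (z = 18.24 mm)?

layer 149 (z = 17.88 mm)

Layer 149 (z = 17.88): the 12×23 cube contributes its full rectangle (perimeter 70.00 mm); the cylinder at (-1.5, 1) does not reach this height (z outside [8, 15]); the cube at (12, 15.5) is present — its section is the full 5.5×15.5 rectangle (perimeter 42.00 mm); Merging all regions: the 2 present regions share edge segments without overlapping in area, so areas simply add but the touching pieces fuse into one outline (the shared edge portions become interior and drop out of the boundary) — boundary = 97.00 mm. So its perimeter = 97.00 mm. Layer 152 (z = 18.24): the cube is absent (z outside [0, 18]); the cylinder at (-1.5, 1) does not reach this height (z outside [8, 15]); the cube at (12, 15.5) (footprint 5.5×15.5) is included at this height (perimeter 42.00 mm); Combining (union): only the 5.5×15.5 cube at (12, 15.5) is present, so the union is just that shape — boundary = 42.00 mm. So its perimeter = 42.00 mm. Layer 149 is larger (97.00 vs 42.00 mm).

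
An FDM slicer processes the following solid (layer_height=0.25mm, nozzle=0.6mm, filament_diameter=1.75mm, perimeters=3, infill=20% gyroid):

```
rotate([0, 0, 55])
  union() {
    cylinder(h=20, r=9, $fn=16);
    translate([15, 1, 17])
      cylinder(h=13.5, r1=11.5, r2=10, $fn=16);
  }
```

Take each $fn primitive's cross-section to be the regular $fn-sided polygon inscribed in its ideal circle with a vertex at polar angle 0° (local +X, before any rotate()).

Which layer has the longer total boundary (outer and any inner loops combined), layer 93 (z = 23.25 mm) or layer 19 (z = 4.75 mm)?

layer 93 (z = 23.25 mm)

Layer 93 (z = 23.25): the cylinder is not intersected at this z (z outside [0, 20]); the cone at (15, 1) contributes a regular 16-gon of circumradius 10.806 (interpolated between r1=11.5 and r2=10 at t=0.463) (perimeter = 2·16·10.806·sin(180°/16) = 67.46 mm); Combining (union): only the cone at (15, 1) is present, so the union is just that shape — boundary = 67.46 mm; (rotated 55° about Z; rotation is an isometry so areas/perimeters/island counts are preserved). So its perimeter = 67.46 mm. Layer 19 (z = 4.75): the r=9 cylinder gives a regular 16-gon of circumradius 9 (constant along its height) (perimeter = 2·16·9.000·sin(180°/16) = 56.19 mm); the cone at (15, 1) is absent (z outside [17, 30.5]); Merging all regions: only the r=9 cylinder is present, so the union is just that shape — boundary = 56.19 mm; (whole slice rotated 55° about Z — lengths, areas and connectivity unchanged). So its perimeter = 56.19 mm. Layer 93 is larger (67.46 vs 56.19 mm).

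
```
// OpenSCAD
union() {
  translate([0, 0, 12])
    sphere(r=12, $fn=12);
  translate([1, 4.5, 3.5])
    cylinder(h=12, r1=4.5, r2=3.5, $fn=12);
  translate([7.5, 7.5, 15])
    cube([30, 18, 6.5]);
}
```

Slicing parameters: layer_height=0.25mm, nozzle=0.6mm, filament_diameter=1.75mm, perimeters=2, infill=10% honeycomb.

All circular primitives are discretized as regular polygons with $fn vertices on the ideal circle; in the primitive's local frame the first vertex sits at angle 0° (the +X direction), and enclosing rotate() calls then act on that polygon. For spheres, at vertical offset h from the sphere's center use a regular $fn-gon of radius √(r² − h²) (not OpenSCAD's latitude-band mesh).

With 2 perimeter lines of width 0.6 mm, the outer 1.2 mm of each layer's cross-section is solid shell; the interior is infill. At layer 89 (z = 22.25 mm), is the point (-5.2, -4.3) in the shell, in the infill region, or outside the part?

At z = 22.25 mm: the r=12 sphere slices to a regular 12-gon of circumradius 6.240 (√(r²−h²) with h=10.25 from center); the cone at (1, 4.5) is absent (z outside [3.5, 15.5]); the cube at (7.5, 7.5) does not reach this height (z outside [15, 21.5]); Combining (union): only the r=12 sphere is present, so the union is just that shape — 1 connected region. Overall, the cross-section is a single solid region. The nearest boundary edge runs (-5.40, -3.12)→(-3.12, -5.40); distance from the point to it = 0.69 mm. The point is not inside any of the regions above, so it lies outside the cross-section (0.69 mm from the nearest boundary).

outside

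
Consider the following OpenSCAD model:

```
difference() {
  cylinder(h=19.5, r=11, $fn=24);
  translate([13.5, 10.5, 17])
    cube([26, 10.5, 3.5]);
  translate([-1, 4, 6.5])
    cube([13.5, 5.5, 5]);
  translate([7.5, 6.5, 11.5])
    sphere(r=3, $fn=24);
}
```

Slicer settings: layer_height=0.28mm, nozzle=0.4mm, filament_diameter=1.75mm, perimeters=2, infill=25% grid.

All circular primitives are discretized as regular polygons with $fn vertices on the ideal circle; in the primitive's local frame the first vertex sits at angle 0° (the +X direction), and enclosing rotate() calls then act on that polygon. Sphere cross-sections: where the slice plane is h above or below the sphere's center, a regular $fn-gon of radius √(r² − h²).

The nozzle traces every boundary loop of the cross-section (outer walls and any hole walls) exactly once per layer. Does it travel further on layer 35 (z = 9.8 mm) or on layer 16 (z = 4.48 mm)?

Layer 35 (z = 9.8): the cylinder: section is a regular 24-gon, circumradius r=11 (perimeter = 2·24·11.000·sin(180°/24) = 68.92 mm); the cube at (13.5, 10.5) does not reach this height (z outside [17, 20.5]); the 13.5×5.5 cube at (-1, 4) contributes its full rectangle (perimeter 38.00 mm); the r=3 sphere at (7.5, 6.5) slices to a regular 24-gon of circumradius 2.472 (√(r²−h²) with h=1.7 from center) (perimeter = 2·24·2.472·sin(180°/24) = 15.49 mm); Subtracting the remaining from the first: starting from the r=11 cylinder, the 13.5×5.5 cube at (-1, 4) partially overlaps it — only the 51.43 mm² overlap (of its 74.25 mm²) is removed, clipping the outline; the r=3 sphere at (7.5, 6.5) misses the remaining region (no effect) — boundary = 84.78 mm. So its perimeter = 84.78 mm. Layer 16 (z = 4.48): the cylinder: section is a regular 24-gon, circumradius r=11 (perimeter = 2·24·11.000·sin(180°/24) = 68.92 mm); the cube at (13.5, 10.5) does not reach this height (z outside [17, 20.5]); the cube at (-1, 4) does not reach this height (z outside [6.5, 11.5]); the sphere at (7.5, 6.5) is absent (|z−center|=7.020 > r=3); After the difference (first − rest): none of the subtracted shapes is present at this height, so the r=11 cylinder is unchanged — boundary = 68.92 mm. So its perimeter = 68.92 mm. Layer 35 is larger (84.78 vs 68.92 mm).

layer 35 (z = 9.8 mm)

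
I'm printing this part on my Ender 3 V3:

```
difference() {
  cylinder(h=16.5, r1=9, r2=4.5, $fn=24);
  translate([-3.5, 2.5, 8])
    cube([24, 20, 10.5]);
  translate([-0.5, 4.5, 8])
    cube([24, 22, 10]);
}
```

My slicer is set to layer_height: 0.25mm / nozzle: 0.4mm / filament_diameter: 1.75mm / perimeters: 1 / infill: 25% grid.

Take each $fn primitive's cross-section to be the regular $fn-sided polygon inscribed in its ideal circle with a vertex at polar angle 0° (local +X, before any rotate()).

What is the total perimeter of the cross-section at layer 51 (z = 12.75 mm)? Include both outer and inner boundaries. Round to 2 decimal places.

34.84 mm

At z = 12.75 mm: the cone (r1=9→r2=4.5) has section circumradius 5.523 here — a regular 24-gon (perimeter = 2·24·5.523·sin(180°/24) = 34.60 mm); the cube at (-3.5, 2.5) (footprint 24×20) is included at this height (perimeter 88.00 mm); the 24×22 cube at (-0.5, 4.5) contributes its full rectangle (perimeter 92.00 mm); Taking the first minus the rest: starting from the cone, the 24×20 cube at (-3.5, 2.5) partially overlaps it — only the 19.52 mm² overlap (of its 480.00 mm²) is removed, clipping the outline; the 24×22 cube at (-0.5, 4.5) misses the remaining region (no effect) — boundary = 34.84 mm. Overall, the cross-section is a single solid region. Total boundary length (outer) = 34.84 mm.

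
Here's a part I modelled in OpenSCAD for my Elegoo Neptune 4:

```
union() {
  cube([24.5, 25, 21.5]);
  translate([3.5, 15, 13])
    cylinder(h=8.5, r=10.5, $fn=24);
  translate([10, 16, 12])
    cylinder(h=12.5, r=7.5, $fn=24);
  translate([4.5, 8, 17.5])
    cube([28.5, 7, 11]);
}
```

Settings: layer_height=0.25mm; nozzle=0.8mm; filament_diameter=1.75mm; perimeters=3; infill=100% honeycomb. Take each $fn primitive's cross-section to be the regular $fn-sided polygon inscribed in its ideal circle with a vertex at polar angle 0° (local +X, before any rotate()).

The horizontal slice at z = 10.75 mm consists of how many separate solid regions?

1

At z = 10.75 mm: the cube is present — its section is the full 24.5×25 rectangle; the cylinder at (3.5, 15) does not reach this height (z outside [13, 21.5]); the cylinder at (10, 16) does not reach this height (z outside [12, 24.5]); the cube at (4.5, 8) is not intersected at this z (z outside [17.5, 28.5]); Combining (union): only the 24.5×25 cube is present, so the union is just that shape — 1 connected region. The result has 1 disconnected region.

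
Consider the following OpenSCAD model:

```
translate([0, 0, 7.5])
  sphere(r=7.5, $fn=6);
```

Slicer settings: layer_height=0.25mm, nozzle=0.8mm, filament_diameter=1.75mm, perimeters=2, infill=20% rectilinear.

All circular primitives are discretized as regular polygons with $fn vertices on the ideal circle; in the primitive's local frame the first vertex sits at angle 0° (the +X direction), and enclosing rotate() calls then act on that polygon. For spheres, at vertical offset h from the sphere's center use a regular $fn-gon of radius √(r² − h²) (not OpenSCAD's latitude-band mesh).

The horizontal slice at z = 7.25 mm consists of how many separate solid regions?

At z = 7.25 mm: the r=7.5 sphere slices to a regular 6-gon of circumradius 7.496 (√(r²−h²) with h=0.25 from center). The result has 1 disconnected region.

1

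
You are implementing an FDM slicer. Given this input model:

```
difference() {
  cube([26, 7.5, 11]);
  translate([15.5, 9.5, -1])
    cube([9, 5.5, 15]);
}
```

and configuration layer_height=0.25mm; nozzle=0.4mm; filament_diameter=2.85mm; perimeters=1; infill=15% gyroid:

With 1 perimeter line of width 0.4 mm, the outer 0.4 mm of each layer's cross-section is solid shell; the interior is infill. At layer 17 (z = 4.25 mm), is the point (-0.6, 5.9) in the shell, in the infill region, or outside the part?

outside

At z = 4.25 mm: the cube is present — its section is the full 26×7.5 rectangle; the cube at (15.5, 9.5) is present — its section is the full 9×5.5 rectangle; After the difference (first − rest): starting from the 26×7.5 cube, the 9×5.5 cube at (15.5, 9.5) misses the remaining region (no effect) — 1 connected region. Overall, the cross-section is a single solid region. The nearest boundary edge runs (0.00, 0.00)→(0.00, 7.50); distance from the point to it = 0.60 mm. The point is not inside any of the regions above, so it lies outside the cross-section (0.60 mm from the nearest boundary).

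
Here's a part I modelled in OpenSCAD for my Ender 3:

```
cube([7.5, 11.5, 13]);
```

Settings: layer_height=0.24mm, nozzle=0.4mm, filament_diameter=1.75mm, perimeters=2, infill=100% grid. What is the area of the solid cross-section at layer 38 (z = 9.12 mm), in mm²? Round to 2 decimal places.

At z = 9.12 mm: the cube (footprint 7.5×11.5) is included at this height (area 86.25 mm²). Overall, the cross-section is a single solid region. Net area = 86.25 mm².

86.25 mm²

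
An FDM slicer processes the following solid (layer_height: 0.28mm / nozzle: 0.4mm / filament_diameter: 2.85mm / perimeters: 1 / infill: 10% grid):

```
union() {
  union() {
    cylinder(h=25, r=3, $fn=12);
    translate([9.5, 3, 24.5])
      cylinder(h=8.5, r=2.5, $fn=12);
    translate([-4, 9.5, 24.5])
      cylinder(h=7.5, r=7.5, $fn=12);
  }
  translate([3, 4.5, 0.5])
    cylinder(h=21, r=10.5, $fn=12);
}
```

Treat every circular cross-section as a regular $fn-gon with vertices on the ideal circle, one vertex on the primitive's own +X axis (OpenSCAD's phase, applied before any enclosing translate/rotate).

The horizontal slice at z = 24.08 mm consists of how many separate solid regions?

At z = 24.08 mm: the r=3 cylinder gives a regular 12-gon of circumradius 3 (constant along its height); the cylinder at (9.5, 3) does not reach this height (z outside [24.5, 33]); the cylinder at (-4, 9.5) does not reach this height (z outside [24.5, 32]); Combining (union): only the r=3 cylinder is present, so the union is just that shape — 1 connected region; the cylinder at (3, 4.5) does not reach this height (z outside [0.5, 21.5]); Merging all regions: only the result so far is present, so the union is just that shape — 1 connected region. The result has 1 disconnected region.

1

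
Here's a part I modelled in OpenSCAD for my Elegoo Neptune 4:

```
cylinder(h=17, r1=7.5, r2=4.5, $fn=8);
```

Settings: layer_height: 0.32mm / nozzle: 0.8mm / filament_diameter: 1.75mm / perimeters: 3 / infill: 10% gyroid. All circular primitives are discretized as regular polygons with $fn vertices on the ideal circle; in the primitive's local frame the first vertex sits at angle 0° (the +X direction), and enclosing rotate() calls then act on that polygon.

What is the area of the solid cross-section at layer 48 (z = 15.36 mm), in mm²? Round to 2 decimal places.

64.88 mm²

At z = 15.36 mm: the cone (r1=7.5→r2=4.5) has section circumradius 4.789 here — a regular 8-gon (area = (8/2)·4.789²·sin(360°/8) = 64.88 mm²). Overall, the cross-section is a single solid region. Net area = 64.88 mm².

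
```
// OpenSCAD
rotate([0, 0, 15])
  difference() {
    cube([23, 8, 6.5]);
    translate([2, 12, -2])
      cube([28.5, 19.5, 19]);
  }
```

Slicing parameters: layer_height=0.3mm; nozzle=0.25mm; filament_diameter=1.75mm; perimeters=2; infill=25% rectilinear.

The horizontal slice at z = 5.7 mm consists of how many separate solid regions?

At z = 5.7 mm: the cube is present — its section is the full 23×8 rectangle; the cube at (2, 12) (footprint 28.5×19.5) is included at this height; Taking the first minus the rest: starting from the 23×8 cube, the 28.5×19.5 cube at (2, 12) misses the remaining region (no effect) — 1 connected region; (whole slice rotated 15° about Z — lengths, areas and connectivity unchanged). The result has 1 disconnected region.

1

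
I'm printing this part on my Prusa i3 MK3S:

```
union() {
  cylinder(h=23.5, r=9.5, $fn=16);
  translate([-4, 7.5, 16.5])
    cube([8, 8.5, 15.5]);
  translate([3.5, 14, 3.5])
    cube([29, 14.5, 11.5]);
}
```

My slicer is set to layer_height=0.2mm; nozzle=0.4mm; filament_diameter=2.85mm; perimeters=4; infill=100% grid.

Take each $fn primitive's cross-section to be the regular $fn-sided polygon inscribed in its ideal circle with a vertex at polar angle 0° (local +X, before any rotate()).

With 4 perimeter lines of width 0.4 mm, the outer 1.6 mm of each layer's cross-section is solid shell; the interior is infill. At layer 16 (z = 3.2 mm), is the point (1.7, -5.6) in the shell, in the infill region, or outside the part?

At z = 3.2 mm: the r=9.5 cylinder gives a regular 16-gon of circumradius 9.5 (constant along its height); the cube at (-4, 7.5) is not intersected at this z (z outside [16.5, 32]); the cube at (3.5, 14) does not reach this height (z outside [3.5, 15]); Merging all regions: only the r=9.5 cylinder is present, so the union is just that shape — 1 connected region. Overall, the cross-section is a single solid region. The nearest boundary edge runs (-0.00, -9.50)→(3.64, -8.78); distance from the point to it = 3.49 mm. The point is inside the cross-section and 3.49 mm from the nearest boundary — more than the 1.6 mm shell width (4 × 0.4), so it's in the infill interior.

infill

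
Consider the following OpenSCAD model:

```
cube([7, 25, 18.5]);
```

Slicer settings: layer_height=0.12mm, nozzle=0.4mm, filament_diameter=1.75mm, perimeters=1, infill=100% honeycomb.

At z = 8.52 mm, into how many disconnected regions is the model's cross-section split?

1

At z = 8.52 mm: the cube (footprint 7×25) is included at this height. The result has 1 disconnected region.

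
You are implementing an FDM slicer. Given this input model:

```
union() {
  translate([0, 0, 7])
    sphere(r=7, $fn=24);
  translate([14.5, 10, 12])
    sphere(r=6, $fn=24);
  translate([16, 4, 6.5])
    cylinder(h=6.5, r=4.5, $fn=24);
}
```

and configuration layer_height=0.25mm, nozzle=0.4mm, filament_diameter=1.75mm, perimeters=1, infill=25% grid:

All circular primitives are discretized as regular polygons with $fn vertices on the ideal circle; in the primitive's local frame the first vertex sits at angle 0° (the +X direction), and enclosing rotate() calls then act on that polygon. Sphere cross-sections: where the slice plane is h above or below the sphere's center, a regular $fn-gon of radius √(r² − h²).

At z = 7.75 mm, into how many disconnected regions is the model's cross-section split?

At z = 7.75 mm: the r=7 sphere slices to a regular 24-gon of circumradius 6.960 (√(r²−h²) with h=0.75 from center); the sphere at (14.5, 10): section is a regular 24-gon, circumradius = √(r²−h²) = √(6²−4.25²) = 4.235; the r=4.5 cylinder at (16, 4) contributes a regular 24-gon of circumradius 4.5; Taking the union: the regions partially overlap (shared area 10.49 mm²), so overlapping operands fuse into one piece — 2 connected regions. The result has 2 disconnected regions.

2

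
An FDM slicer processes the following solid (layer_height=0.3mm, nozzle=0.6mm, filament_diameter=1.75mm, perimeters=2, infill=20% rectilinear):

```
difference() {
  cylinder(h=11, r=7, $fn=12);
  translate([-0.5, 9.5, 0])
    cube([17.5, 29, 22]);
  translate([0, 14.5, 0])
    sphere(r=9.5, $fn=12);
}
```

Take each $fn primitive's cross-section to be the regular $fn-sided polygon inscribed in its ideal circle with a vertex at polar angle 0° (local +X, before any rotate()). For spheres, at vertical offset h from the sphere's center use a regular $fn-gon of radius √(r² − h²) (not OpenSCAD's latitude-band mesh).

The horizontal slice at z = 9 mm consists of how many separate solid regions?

At z = 9 mm: the cylinder: section is a regular 12-gon, circumradius r=7; the 17.5×29 cube at (-0.5, 9.5) contributes its full rectangle; the r=9.5 sphere at (0, 14.5) contributes a regular 12-gon of circumradius √(9.5²−9²) = 3.041; Taking the first minus the rest: starting from the r=7 cylinder, the 17.5×29 cube at (-0.5, 9.5) misses the remaining region (no effect); the r=9.5 sphere at (0, 14.5) misses the remaining region (no effect) — 1 connected region. The result has 1 disconnected region.

1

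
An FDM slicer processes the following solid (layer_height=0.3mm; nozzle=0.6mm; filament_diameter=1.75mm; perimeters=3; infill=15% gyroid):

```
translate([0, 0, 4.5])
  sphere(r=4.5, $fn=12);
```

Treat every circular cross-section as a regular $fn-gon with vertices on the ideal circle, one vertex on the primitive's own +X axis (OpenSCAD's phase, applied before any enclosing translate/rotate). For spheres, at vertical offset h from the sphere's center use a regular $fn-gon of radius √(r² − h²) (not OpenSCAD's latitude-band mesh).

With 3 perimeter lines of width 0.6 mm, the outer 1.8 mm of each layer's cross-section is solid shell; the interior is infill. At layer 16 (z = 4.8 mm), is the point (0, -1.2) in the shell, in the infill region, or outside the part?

At z = 4.8 mm: the sphere: section is a regular 12-gon, circumradius = √(r²−h²) = √(4.5²−0.3²) = 4.490. Overall, the cross-section is a single solid region. The nearest boundary edge runs (-2.24, -3.89)→(-0.00, -4.49); distance from the point to it = 3.18 mm. The point is inside the cross-section and 3.18 mm from the nearest boundary — more than the 1.8 mm shell width (3 × 0.6), so it's in the infill interior.

infill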